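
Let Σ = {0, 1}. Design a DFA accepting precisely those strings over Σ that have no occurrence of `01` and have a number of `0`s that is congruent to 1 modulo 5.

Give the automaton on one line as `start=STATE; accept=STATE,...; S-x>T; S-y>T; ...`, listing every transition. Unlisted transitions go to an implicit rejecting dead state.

Handle the two conditions separately and then intersect. One (3 states) tracks partial matches of the forbidden pattern `01`; the other (5 states) tracks the count of `0`s modulo 5. Each combined state is a pair, one component from each; accept when both components accept. After merging equivalent states the machine shrinks.
        0   1  
>  q0   q1  q0 
 * q1   q2  q3 
   q2   q4  q3 
   q3   q3  q3 
   q4   q5  q3 
   q5   q6  q3 
   q6   q1  q3 
(> = start, * = accepting)

start=q0; accept=q1; q0-0>q1; q0-1>q0; q1-0>q2; q1-1>q3; q2-0>q4; q2-1>q3; q3-0>q3; q3-1>q3; q4-0>q5; q4-1>q3; q5-0>q6; q5-1>q3; q6-0>q1; q6-1>q3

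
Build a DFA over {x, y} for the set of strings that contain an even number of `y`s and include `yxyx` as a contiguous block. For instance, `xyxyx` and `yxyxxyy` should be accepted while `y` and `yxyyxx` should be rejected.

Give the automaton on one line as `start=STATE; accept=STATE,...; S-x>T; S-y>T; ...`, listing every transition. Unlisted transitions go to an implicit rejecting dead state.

Run two small machines in parallel and take their product. The first has 2 states tracking the count of `y`s modulo 2; the second has 5 states tracking whether and how much of `yxyx` has been seen. A product state is a pair (one from each), accepting exactly when both do.
10 states suffice.
       x  y 
>  A   A  B 
   B   C  D 
   C   E  F 
   D   G  B 
   E   E  D 
   F   H  B 
   G   A  I 
 * H   H  J 
   I   J  D 
   J   J  H 
(> = start, * = accepting)

start=A; accept=H; A-x>A; A-y>B; B-x>C; B-y>D; C-x>E; C-y>F; D-x>G; D-y>B; E-x>E; E-y>D; F-x>H; F-y>B; G-x>A; G-y>I; H-x>H; H-y>J; I-x>J; I-y>D; J-x>J; J-y>H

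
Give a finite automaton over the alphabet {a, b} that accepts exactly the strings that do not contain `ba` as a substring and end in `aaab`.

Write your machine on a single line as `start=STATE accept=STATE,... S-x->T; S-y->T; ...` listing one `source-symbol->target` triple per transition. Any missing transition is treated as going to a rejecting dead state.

Build one automaton per condition and run them in lockstep. One (3 states) tracks partial matches of the forbidden pattern `ba`; the other (5 states) tracks how much of the suffix `aaab` has currently been matched. Each combined state is a pair, one component from each; accept when both components accept.
          a    b  
>  S0     S1   S2 
   S1     S3   S2 
   S2     S4   S2 
   S3     S5   S2 
   S4     S6   S7 
   S5     S5   S8 
   S6     S9   S7 
   S7     S4   S7 
 * S8     S4   S2 
   S9     S9  S10 
   S10    S4   S7 
(> = start, * = accepting)

start=S0; accept=S8; S0-a->S1; S0-b->S2; S1-a->S3; S1-b->S2; S2-a->S4; S2-b->S2; S3-a->S5; S3-b->S2; S4-a->S6; S4-b->S7; S5-a->S5; S5-b->S8; S6-a->S9; S6-b->S7; S7-a->S4; S7-b->S7; S8-a->S4; S8-b->S2; S9-a->S9; S9-b->S10; S10-a->S4; S10-b->S7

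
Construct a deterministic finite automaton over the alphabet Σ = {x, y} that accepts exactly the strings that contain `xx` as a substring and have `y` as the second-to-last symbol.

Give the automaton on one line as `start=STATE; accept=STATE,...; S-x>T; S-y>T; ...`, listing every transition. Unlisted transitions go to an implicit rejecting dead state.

Run two small machines in parallel and take their product. The first has 3 states tracking whether and how much of `xx` has been seen; the second has 7 states tracking the last 2 symbols read. A product state is a pair (one from each), accepting exactly when both do. Minimizing collapses redundant product states.
A 6-state machine:
        x   y  
>  S0   S1  S0 
   S1   S2  S0 
   S2   S2  S3 
   S3   S4  S5 
 * S4   S2  S3 
 * S5   S4  S5 
(> = start, * = accepting)

start=S0; accept=S4,S5; S0-x>S1; S0-y>S0; S1-x>S2; S1-y>S0; S2-x>S2; S2-y>S3; S3-x>S4; S3-y>S5; S4-x>S2; S4-y>S3; S5-x>S4; S5-y>S5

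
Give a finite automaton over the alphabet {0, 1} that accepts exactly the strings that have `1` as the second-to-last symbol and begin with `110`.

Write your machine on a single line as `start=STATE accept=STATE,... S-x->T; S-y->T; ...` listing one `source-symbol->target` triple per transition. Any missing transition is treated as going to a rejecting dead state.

start=q0; accept=q4,q7; q0-0->q1; q0-1->q2; q1-0->q1; q1-1->q1; q2-0->q1; q2-1->q3; q3-0->q4; q3-1->q1; q4-0->q5; q4-1->q6; q5-0->q5; q5-1->q6; q6-0->q4; q6-1->q7; q7-0->q4; q7-1->q7

Handle the two conditions separately and then intersect. The first has 7 states tracking the last 2 symbols read; the second has 5 states tracking whether the input so far still matches the prefix `110`. A product state is a pair (one from each), accepting exactly when both do. Equivalent product states are then merged.
An 8-state machine:
        0   1  
>  q0   q1  q2 
   q1   q1  q1 
   q2   q1  q3 
   q3   q4  q1 
 * q4   q5  q6 
   q5   q5  q6 
   q6   q4  q7 
 * q7   q4  q7 
(> = start, * = accepting)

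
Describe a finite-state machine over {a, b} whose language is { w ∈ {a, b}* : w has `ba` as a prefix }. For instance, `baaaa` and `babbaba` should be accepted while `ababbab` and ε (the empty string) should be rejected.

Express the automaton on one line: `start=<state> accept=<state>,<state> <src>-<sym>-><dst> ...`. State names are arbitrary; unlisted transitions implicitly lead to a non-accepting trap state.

start=q0 accept=q2 q0-a->q3 q0-b->q1 q1-a->q2 q1-b->q3 q2-a->q2 q2-b->q2 q3-a->q3 q3-b->q3

Check the first 2 symbols one by one: q0 through q1 record how many have matched `ba` so far; any wrong symbol goes to the dead state q3. After all 2 match we enter the accepting sink q2.
        a   b  
>  q0   q3  q1 
   q1   q2  q3 
 * q2   q2  q2 
   q3   q3  q3 
(> = start, * = accepting)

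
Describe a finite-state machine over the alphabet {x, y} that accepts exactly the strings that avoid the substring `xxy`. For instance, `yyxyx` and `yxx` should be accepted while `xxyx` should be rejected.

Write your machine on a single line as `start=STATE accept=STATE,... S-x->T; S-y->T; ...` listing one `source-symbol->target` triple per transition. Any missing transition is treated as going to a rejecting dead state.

This is the complement of 'contains `xxy`'. Use the same substring-matching states — s0 through s3 holding how much of `xxy` has just been matched — but flip the accepting set: everything except the trap s3 accepts.
With 4 states:
        x   y  
>* s0   s1  s0 
 * s1   s2  s0 
 * s2   s2  s3 
   s3   s3  s3 
(> = start, * = accepting)

start=s0; accept=s0,s1,s2; s0-x->s1; s0-y->s0; s1-x->s2; s1-y->s0; s2-x->s2; s2-y->s3; s3-x->s3; s3-y->s3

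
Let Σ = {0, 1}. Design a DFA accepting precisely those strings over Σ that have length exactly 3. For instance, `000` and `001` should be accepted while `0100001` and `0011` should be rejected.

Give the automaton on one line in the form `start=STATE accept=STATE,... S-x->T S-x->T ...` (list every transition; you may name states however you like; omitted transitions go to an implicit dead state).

start=s0 accept=s3 s0-0->s1 s0-1->s1 s1-0->s2 s1-1->s2 s2-0->s3 s2-1->s3 s3-0->s4 s3-1->s4 s4-0->s4 s4-1->s4

We only need to distinguish lengths 0, 1, …, 3, and '>3'. Chain s0 → s1 → s2 → s3 → s4 on every symbol, with s4 looping. Accepting states: {s3}.
With 5 states:
        0   1  
>  s0   s1  s1 
   s1   s2  s2 
   s2   s3  s3 
 * s3   s4  s4 
   s4   s4  s4 
(> = start, * = accepting)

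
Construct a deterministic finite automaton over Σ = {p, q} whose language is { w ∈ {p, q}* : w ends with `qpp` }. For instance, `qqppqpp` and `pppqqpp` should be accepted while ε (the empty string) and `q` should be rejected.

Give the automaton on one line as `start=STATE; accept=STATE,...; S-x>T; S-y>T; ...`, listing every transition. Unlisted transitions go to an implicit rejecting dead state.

start=S0; accept=S3; S0-p>S0; S0-q>S1; S1-p>S2; S1-q>S1; S2-p>S3; S2-q>S1; S3-p>S0; S3-q>S1

Remember how much of `qpp` the current input suffix matches. State S0 means no match yet; S1 means the last symbol is `q`; S2 means the last 2 symbols are `qp`; S3 means the last 3 symbols are `qpp`. Only S3 accepts. On a mismatch, fall back to the longest proper suffix that is still a prefix of `qpp`.
        p   q  
>  S0   S0  S1 
   S1   S2  S1 
   S2   S3  S1 
 * S3   S0  S1 
(> = start, * = accepting)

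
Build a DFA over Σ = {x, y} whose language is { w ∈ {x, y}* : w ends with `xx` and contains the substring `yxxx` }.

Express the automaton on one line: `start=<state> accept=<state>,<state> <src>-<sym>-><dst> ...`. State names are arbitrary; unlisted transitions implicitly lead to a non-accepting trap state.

Run two small machines in parallel and take their product. The first has 3 states tracking how much of the suffix `xx` has currently been matched; the second has 5 states tracking whether and how much of `yxxx` has been seen. A product state is a pair (one from each), accepting exactly when both do. Minimizing collapses redundant product states.
7 states suffice.
        x   y  
>  S0   S0  S1 
   S1   S2  S1 
   S2   S3  S1 
   S3   S4  S1 
 * S4   S4  S5 
   S5   S6  S5 
   S6   S4  S5 
(> = start, * = accepting)

start=S0 accept=S4 S0-x->S0 S0-y->S1 S1-x->S2 S1-y->S1 S2-x->S3 S2-y->S1 S3-x->S4 S3-y->S1 S4-x->S4 S4-y->S5 S5-x->S6 S5-y->S5 S6-x->S4 S6-y->S5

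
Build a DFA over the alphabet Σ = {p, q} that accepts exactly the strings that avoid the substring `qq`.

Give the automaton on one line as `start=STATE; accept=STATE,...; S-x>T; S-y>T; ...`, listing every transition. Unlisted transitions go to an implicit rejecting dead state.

Track partial matches of the forbidden pattern `qq`. State S2 is a dead state reached once `qq` has occurred; every other state accepts. S0 means no part of `qq` is currently matched.
A 3-state machine:
        p   q  
>* S0   S0  S1 
 * S1   S0  S2 
   S2   S2  S2 
(> = start, * = accepting)

start=S0; accept=S0,S1; S0-p>S0; S0-q>S1; S1-p>S0; S1-q>S2; S2-p>S2; S2-q>S2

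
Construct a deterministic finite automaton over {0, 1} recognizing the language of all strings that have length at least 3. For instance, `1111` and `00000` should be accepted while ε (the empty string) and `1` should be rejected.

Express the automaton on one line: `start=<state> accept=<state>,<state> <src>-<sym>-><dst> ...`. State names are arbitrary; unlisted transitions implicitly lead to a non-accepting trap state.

start=q0 accept=q3,q4 q0-0->q1 q0-1->q1 q1-0->q2 q1-1->q2 q2-0->q3 q2-1->q3 q3-0->q4 q3-1->q4 q4-0->q4 q4-1->q4

We only need to distinguish lengths 0, 1, …, 3, and '>3'. Chain q0 → q1 → q2 → q3 → q4 on every symbol, with q4 looping. Accepting states: {q3, q4}.
With 5 states:
        0   1  
>  q0   q1  q1 
   q1   q2  q2 
   q2   q3  q3 
 * q3   q4  q4 
 * q4   q4  q4 
(> = start, * = accepting)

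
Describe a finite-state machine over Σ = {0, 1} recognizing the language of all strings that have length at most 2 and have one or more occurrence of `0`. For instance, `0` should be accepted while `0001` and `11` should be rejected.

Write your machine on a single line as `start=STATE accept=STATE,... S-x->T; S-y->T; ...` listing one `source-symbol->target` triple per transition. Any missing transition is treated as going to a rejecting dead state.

Handle the two conditions separately and then intersect. The first has 4 states tracking the input length, saturating at 3; the second has 3 states tracking the count of `0`s, saturating at 2. A product state is a pair (one from each), accepting exactly when both do. Equivalent product states are then merged.
With 5 states:
        0   1  
>  q0   q1  q2 
 * q1   q3  q3 
   q2   q3  q4 
 * q3   q4  q4 
   q4   q4  q4 
(> = start, * = accepting)

start=q0; accept=q1,q3; q0-0->q1; q0-1->q2; q1-0->q3; q1-1->q3; q2-0->q3; q2-1->q4; q3-0->q4; q3-1->q4; q4-0->q4; q4-1->q4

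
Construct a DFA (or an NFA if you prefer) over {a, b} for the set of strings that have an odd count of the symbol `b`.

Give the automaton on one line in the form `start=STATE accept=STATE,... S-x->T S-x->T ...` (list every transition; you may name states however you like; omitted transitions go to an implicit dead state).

The only thing that matters is how many `b`s have appeared, reduced mod 2. Use one state per residue: q0 for 0, …, q1 for 1. Reading `b` moves to the next residue; anything else stays put. q1 is accepting.
        a   b  
>  q0   q0  q1 
 * q1   q1  q0 
(> = start, * = accepting)

start=q0 accept=q1 q0-a->q0 q0-b->q1 q1-a->q1 q1-b->q0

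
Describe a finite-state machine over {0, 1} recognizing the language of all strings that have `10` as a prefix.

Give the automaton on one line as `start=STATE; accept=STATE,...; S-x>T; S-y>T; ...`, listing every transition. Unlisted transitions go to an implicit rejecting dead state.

Walk along `10` while the input agrees: from q0 take `1` to q1, and so on. Any deviation drops to the rejecting sink q3. Once q2 is reached the prefix is confirmed and every continuation is accepted.
With 4 states:
        0   1  
>  q0   q3  q1 
   q1   q2  q3 
 * q2   q2  q2 
   q3   q3  q3 
(> = start, * = accepting)

start=q0; accept=q2; q0-0>q3; q0-1>q1; q1-0>q2; q1-1>q3; q2-0>q2; q2-1>q2; q3-0>q3; q3-1>q3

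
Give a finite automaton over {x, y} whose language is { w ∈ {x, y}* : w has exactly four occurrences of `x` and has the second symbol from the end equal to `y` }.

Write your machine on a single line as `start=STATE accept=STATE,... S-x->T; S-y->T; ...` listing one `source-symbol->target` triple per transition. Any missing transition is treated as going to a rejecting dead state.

Run two small machines in parallel and take their product. One (6 states) tracks the count of `x`s, saturating at 5; the other (7 states) tracks the last 2 symbols read. Each combined state is a pair, one component from each; accept when both components accept. After merging equivalent states the machine shrinks.
        x   y  
>  q0   q1  q0 
   q1   q2  q1 
   q2   q3  q2 
   q3   q4  q5 
   q4   q6  q7 
   q5   q8  q5 
   q6   q6  q6 
   q7   q6  q9 
 * q8   q6  q7 
 * q9   q6  q9 
(> = start, * = accepting)

start=q0; accept=q8,q9; q0-x->q1; q0-y->q0; q1-x->q2; q1-y->q1; q2-x->q3; q2-y->q2; q3-x->q4; q3-y->q5; q4-x->q6; q4-y->q7; q5-x->q8; q5-y->q5; q6-x->q6; q6-y->q6; q7-x->q6; q7-y->q9; q8-x->q6; q8-y->q7; q9-x->q6; q9-y->q9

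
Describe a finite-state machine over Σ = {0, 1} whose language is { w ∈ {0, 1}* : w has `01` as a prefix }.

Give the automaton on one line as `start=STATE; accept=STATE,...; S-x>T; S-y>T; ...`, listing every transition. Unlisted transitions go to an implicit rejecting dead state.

Walk along `01` while the input agrees: from S0 take `0` to S1, and so on. Any deviation drops to the rejecting sink S3. Once S2 is reached the prefix is confirmed and every continuation is accepted.
4 states suffice.
        0   1  
>  S0   S1  S3 
   S1   S3  S2 
 * S2   S2  S2 
   S3   S3  S3 
(> = start, * = accepting)

start=S0; accept=S2; S0-0>S1; S0-1>S3; S1-0>S3; S1-1>S2; S2-0>S2; S2-1>S2; S3-0>S3; S3-1>S3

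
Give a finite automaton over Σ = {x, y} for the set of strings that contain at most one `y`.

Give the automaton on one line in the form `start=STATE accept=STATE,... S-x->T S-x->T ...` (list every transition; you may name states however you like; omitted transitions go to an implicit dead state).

start=q0 accept=q0,q1 q0-x->q0 q0-y->q1 q1-x->q1 q1-y->q2 q2-x->q2 q2-y->q2

Only the number of `y`s matters, and only up to 2. Make a chain q0 → q1 → q2 advanced by each `y` (with q2 absorbing); every other symbol self-loops. The accepting set is {q0, q1}.
A 3-state machine:
        x   y  
>* q0   q0  q1 
 * q1   q1  q2 
   q2   q2  q2 
(> = start, * = accepting)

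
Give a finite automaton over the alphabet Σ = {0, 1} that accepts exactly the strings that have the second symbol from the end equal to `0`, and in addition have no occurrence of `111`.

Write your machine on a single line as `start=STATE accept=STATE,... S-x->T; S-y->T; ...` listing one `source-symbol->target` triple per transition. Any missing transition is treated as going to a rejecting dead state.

Build one automaton per condition and run them in lockstep. The first has 7 states tracking the last 2 symbols read; the second has 4 states tracking partial matches of the forbidden pattern `111`. A product state is a pair (one from each), accepting exactly when both do.
          0    1  
>  s0     s1   s2 
   s1     s3   s4 
   s2     s5   s6 
 * s3     s3   s4 
 * s4     s5   s6 
   s5     s3   s4 
   s6     s5   s7 
   s7     s8   s7 
   s8     s9  s10 
   s9     s9  s10 
   s10    s8   s7 
(> = start, * = accepting)

start=s0; accept=s3,s4; s0-0->s1; s0-1->s2; s1-0->s3; s1-1->s4; s2-0->s5; s2-1->s6; s3-0->s3; s3-1->s4; s4-0->s5; s4-1->s6; s5-0->s3; s5-1->s4; s6-0->s5; s6-1->s7; s7-0->s8; s7-1->s7; s8-0->s9; s8-1->s10; s9-0->s9; s9-1->s10; s10-0->s8; s10-1->s7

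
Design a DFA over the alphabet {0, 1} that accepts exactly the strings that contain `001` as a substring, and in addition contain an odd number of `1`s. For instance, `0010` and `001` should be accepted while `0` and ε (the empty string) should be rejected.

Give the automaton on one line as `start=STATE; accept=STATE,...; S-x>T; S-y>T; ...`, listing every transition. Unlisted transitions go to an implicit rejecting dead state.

Build one automaton per condition and run them in lockstep. The first has 4 states tracking whether and how much of `001` has been seen; the second has 2 states tracking the count of `1`s modulo 2. A product state is a pair (one from each), accepting exactly when both do.
An 8-state machine:
       0  1 
>  A   B  C 
   B   D  C 
   C   E  A 
   D   D  F 
   E   G  A 
 * F   F  H 
   G   G  H 
   H   H  F 
(> = start, * = accepting)

start=A; accept=F; A-0>B; A-1>C; B-0>D; B-1>C; C-0>E; C-1>A; D-0>D; D-1>F; E-0>G; E-1>A; F-0>F; F-1>H; G-0>G; G-1>H; H-0>H; H-1>F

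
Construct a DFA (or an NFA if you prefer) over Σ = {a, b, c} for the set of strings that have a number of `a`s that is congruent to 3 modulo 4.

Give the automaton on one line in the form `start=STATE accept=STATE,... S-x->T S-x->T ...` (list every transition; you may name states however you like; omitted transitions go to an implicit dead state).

The only thing that matters is how many `a`s have appeared, reduced mod 4. Use one state per residue: S0 for 0, …, S3 for 3. Reading `a` moves to the next residue; anything else stays put. S3 is accepting.
With 4 states:
        a   b   c  
>  S0   S1  S0  S0 
   S1   S2  S1  S1 
   S2   S3  S2  S2 
 * S3   S0  S3  S3 
(> = start, * = accepting)

start=S0 accept=S3 S0-a->S1 S0-b->S0 S0-c->S0 S1-a->S2 S1-b->S1 S1-c->S1 S2-a->S3 S2-b->S2 S2-c->S2 S3-a->S0 S3-b->S3 S3-c->S3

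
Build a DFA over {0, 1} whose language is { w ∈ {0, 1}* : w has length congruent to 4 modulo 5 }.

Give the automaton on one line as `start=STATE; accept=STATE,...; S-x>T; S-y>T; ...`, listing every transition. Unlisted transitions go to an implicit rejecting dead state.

Count input length modulo 5: every symbol advances one step around the cycle s0 → s1 → s2 → s3 → s4 → s0. Accept at s4.
A 5-state machine:
        0   1  
>  s0   s1  s1 
   s1   s2  s2 
   s2   s3  s3 
   s3   s4  s4 
 * s4   s0  s0 
(> = start, * = accepting)

start=s0; accept=s4; s0-0>s1; s0-1>s1; s1-0>s2; s1-1>s2; s2-0>s3; s2-1>s3; s3-0>s4; s3-1>s4; s4-0>s0; s4-1>s0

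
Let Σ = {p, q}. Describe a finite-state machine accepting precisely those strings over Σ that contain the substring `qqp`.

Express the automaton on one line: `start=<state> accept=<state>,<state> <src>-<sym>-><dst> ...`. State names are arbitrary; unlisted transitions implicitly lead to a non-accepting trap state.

start=S0 accept=S3 S0-p->S0 S0-q->S1 S1-p->S0 S1-q->S2 S2-p->S3 S2-q->S2 S3-p->S3 S3-q->S3

States S0..S2 record the length of the longest prefix of `qqp` that matches the current input suffix. Reaching S3 means `qqp` has been seen, and we stay there forever. Accept from S3.
        p   q  
>  S0   S0  S1 
   S1   S0  S2 
   S2   S3  S2 
 * S3   S3  S3 
(> = start, * = accepting)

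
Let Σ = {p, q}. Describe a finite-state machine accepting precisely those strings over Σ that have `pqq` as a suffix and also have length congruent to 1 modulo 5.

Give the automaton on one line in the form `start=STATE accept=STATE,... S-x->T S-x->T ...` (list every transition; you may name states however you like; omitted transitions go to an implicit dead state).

Build one automaton per condition and run them in lockstep. One (4 states) tracks how much of the suffix `pqq` has currently been matched; the other (5 states) tracks the input length modulo 5. Each combined state is a pair, one component from each; accept when both components accept. Minimizing collapses redundant product states.
With 8 states:
        p   q  
>  S0   S1  S1 
   S1   S2  S2 
   S2   S3  S3 
   S3   S4  S5 
   S4   S0  S6 
   S5   S0  S0 
   S6   S1  S7 
 * S7   S2  S2 
(> = start, * = accepting)

start=S0 accept=S7 S0-p->S1 S0-q->S1 S1-p->S2 S1-q->S2 S2-p->S3 S2-q->S3 S3-p->S4 S3-q->S5 S4-p->S0 S4-q->S6 S5-p->S0 S5-q->S0 S6-p->S1 S6-q->S7 S7-p->S2 S7-q->S2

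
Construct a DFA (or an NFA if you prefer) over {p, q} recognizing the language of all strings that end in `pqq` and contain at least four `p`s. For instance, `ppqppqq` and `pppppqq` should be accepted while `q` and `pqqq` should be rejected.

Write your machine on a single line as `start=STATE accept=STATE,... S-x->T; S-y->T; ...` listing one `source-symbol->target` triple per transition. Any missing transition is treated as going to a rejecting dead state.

Handle the two conditions separately and then intersect. The first has 4 states tracking how much of the suffix `pqq` has currently been matched; the second has 6 states tracking the count of `p`s, saturating at 5. A product state is a pair (one from each), accepting exactly when both do. Minimizing collapses redundant product states.
With 7 states:
        p   q  
>  S0   S1  S0 
   S1   S2  S1 
   S2   S3  S2 
   S3   S4  S3 
   S4   S4  S5 
   S5   S4  S6 
 * S6   S4  S3 
(> = start, * = accepting)

start=S0; accept=S6; S0-p->S1; S0-q->S0; S1-p->S2; S1-q->S1; S2-p->S3; S2-q->S2; S3-p->S4; S3-q->S3; S4-p->S4; S4-q->S5; S5-p->S4; S5-q->S6; S6-p->S4; S6-q->S3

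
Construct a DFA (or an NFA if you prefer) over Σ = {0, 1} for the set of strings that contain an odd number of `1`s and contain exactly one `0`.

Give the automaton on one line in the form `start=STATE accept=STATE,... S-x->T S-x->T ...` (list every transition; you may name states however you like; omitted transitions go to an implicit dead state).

start=q0 accept=q4 q0-0->q1 q0-1->q2 q1-0->q3 q1-1->q4 q2-0->q4 q2-1->q0 q3-0->q3 q3-1->q5 q4-0->q5 q4-1->q1 q5-0->q5 q5-1->q3

Handle the two conditions separately and then intersect. The first has 2 states tracking the count of `1`s modulo 2; the second has 3 states tracking the count of `0`s, saturating at 2. A product state is a pair (one from each), accepting exactly when both do.
6 states suffice.
        0   1  
>  q0   q1  q2 
   q1   q3  q4 
   q2   q4  q0 
   q3   q3  q5 
 * q4   q5  q1 
   q5   q5  q3 
(> = start, * = accepting)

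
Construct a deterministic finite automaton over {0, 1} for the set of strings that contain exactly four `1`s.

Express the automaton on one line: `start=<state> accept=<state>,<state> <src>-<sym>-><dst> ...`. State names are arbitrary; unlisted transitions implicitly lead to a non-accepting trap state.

start=q0 accept=q4 q0-0->q0 q0-1->q1 q1-0->q1 q1-1->q2 q2-0->q2 q2-1->q3 q3-0->q3 q3-1->q4 q4-0->q4 q4-1->q5 q5-0->q5 q5-1->q5

Count `1`s, saturating at 5: states q0 through q4 mean 0 through 4 `1`s seen; q5 means more than 4. Each `1` increments (capped at q5); other symbols loop. Accept from {q4}.
        0   1  
>  q0   q0  q1 
   q1   q1  q2 
   q2   q2  q3 
   q3   q3  q4 
 * q4   q4  q5 
   q5   q5  q5 
(> = start, * = accepting)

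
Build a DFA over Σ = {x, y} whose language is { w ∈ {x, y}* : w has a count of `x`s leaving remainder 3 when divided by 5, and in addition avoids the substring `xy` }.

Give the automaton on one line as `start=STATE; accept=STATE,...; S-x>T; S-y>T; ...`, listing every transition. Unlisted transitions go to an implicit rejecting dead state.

start=q0; accept=q4; q0-x>q1; q0-y>q0; q1-x>q2; q1-y>q3; q2-x>q4; q2-y>q5; q3-x>q5; q3-y>q3; q4-x>q6; q4-y>q7; q5-x>q7; q5-y>q5; q6-x>q8; q6-y>q9; q7-x>q9; q7-y>q7; q8-x>q1; q8-y>q10; q9-x>q10; q9-y>q9; q10-x>q3; q10-y>q10

Run two small machines in parallel and take their product. The first has 5 states tracking the count of `x`s modulo 5; the second has 3 states tracking partial matches of the forbidden pattern `xy`. A product state is a pair (one from each), accepting exactly when both do.
11 states suffice.
          x    y  
>  q0     q1   q0 
   q1     q2   q3 
   q2     q4   q5 
   q3     q5   q3 
 * q4     q6   q7 
   q5     q7   q5 
   q6     q8   q9 
   q7     q9   q7 
   q8     q1  q10 
   q9    q10   q9 
   q10    q3  q10 
(> = start, * = accepting)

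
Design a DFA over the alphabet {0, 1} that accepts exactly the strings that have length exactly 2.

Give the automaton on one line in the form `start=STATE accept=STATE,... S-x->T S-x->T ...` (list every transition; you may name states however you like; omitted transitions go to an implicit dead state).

start=S0 accept=S2 S0-0->S1 S0-1->S1 S1-0->S2 S1-1->S2 S2-0->S3 S2-1->S3 S3-0->S3 S3-1->S3

Count input length up to 3: every symbol moves from S0 toward S3, which means 'more than 2' and absorbs. Accept from {S2}.
A 4-state machine:
        0   1  
>  S0   S1  S1 
   S1   S2  S2 
 * S2   S3  S3 
   S3   S3  S3 
(> = start, * = accepting)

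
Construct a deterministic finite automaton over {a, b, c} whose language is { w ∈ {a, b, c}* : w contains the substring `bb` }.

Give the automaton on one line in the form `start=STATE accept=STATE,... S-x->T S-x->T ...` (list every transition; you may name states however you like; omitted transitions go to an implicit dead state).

States S0..S1 record the length of the longest prefix of `bb` that matches the current input suffix. Reaching S2 means `bb` has been seen, and we stay there forever. Accept from S2.
A 3-state machine:
        a   b   c  
>  S0   S0  S1  S0 
   S1   S0  S2  S0 
 * S2   S2  S2  S2 
(> = start, * = accepting)

start=S0 accept=S2 S0-a->S0 S0-b->S1 S0-c->S0 S1-a->S0 S1-b->S2 S1-c->S0 S2-a->S2 S2-b->S2 S2-c->S2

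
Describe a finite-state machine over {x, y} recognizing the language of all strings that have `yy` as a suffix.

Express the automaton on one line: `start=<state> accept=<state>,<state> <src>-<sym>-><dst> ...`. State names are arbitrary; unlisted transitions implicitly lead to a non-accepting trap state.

start=A accept=C A-x->A A-y->B B-x->A B-y->C C-x->A C-y->C

Remember how much of `yy` the current input suffix matches. State A means no match yet; B means the last symbol is `y`; C means the last 2 symbols are `yy`. Only C accepts. On a mismatch, fall back to the longest proper suffix that is still a prefix of `yy`.
       x  y 
>  A   A  B 
   B   A  C 
 * C   A  C 
(> = start, * = accepting)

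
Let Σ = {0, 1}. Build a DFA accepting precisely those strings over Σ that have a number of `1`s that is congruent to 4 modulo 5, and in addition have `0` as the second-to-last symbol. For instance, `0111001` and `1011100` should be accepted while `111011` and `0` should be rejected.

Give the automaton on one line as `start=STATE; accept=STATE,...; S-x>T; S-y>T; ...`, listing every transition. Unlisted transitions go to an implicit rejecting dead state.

Build one automaton per condition and run them in lockstep. One (5 states) tracks the count of `1`s modulo 5; the other (7 states) tracks the last 2 symbols read. Each combined state is a pair, one component from each; accept when both components accept. Equivalent product states are then merged.
A 9-state machine:
       0  1 
>  A   A  B 
   B   B  C 
   C   C  D 
   D   E  F 
   E   E  G 
   F   H  A 
 * G   H  A 
   H   I  A 
 * I   I  A 
(> = start, * = accepting)

start=A; accept=G,I; A-0>A; A-1>B; B-0>B; B-1>C; C-0>C; C-1>D; D-0>E; D-1>F; E-0>E; E-1>G; F-0>H; F-1>A; G-0>H; G-1>A; H-0>I; H-1>A; I-0>I; I-1>A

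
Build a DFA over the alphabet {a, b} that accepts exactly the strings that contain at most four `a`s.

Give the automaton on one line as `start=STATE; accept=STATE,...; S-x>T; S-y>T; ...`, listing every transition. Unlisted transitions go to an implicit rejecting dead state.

Only the number of `a`s matters, and only up to 5. Make a chain S0 → S1 → S2 → S3 → S4 → S5 advanced by each `a` (with S5 absorbing); every other symbol self-loops. The accepting set is {S0, S1, S2, S3, S4}.
6 states suffice.
        a   b  
>* S0   S1  S0 
 * S1   S2  S1 
 * S2   S3  S2 
 * S3   S4  S3 
 * S4   S5  S4 
   S5   S5  S5 
(> = start, * = accepting)

start=S0; accept=S0,S1,S2,S3,S4; S0-a>S1; S0-b>S0; S1-a>S2; S1-b>S1; S2-a>S3; S2-b>S2; S3-a>S4; S3-b>S3; S4-a>S5; S4-b>S4; S5-a>S5; S5-b>S5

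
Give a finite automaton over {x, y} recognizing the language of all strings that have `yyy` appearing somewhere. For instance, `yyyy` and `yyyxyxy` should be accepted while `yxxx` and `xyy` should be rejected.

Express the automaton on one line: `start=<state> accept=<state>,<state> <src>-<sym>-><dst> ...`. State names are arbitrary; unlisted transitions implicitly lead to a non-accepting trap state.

start=S0 accept=S3 S0-x->S0 S0-y->S1 S1-x->S0 S1-y->S2 S2-x->S0 S2-y->S3 S3-x->S3 S3-y->S3

States S0..S2 record the length of the longest prefix of `yyy` that matches the current input suffix. Reaching S3 means `yyy` has been seen, and we stay there forever. Accept from S3.
A 4-state machine:
        x   y  
>  S0   S0  S1 
   S1   S0  S2 
   S2   S0  S3 
 * S3   S3  S3 
(> = start, * = accepting)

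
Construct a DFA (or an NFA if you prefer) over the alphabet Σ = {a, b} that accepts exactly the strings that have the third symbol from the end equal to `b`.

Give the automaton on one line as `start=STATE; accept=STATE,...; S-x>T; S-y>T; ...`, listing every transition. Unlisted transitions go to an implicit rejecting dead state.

A DFA must remember the last 3 symbols (since which symbol is third-to-last isn't known until the input ends). Use one state per possible window of the last ≤3 symbols; accept from those whose window starts with `b`.
With 15 states:
          a    b  
>  s0     s1   s2 
   s1     s3   s4 
   s2     s5   s6 
   s3     s7   s8 
   s4     s9  s10 
   s5    s11  s12 
   s6    s13  s14 
   s7     s7   s8 
   s8     s9  s10 
   s9    s11  s12 
   s10   s13  s14 
 * s11    s7   s8 
 * s12    s9  s10 
 * s13   s11  s12 
 * s14   s13  s14 
(> = start, * = accepting)

start=s0; accept=s11,s12,s13,s14; s0-a>s1; s0-b>s2; s1-a>s3; s1-b>s4; s2-a>s5; s2-b>s6; s3-a>s7; s3-b>s8; s4-a>s9; s4-b>s10; s5-a>s11; s5-b>s12; s6-a>s13; s6-b>s14; s7-a>s7; s7-b>s8; s8-a>s9; s8-b>s10; s9-a>s11; s9-b>s12; s10-a>s13; s10-b>s14; s11-a>s7; s11-b>s8; s12-a>s9; s12-b>s10; s13-a>s11; s13-b>s12; s14-a>s13; s14-b>s14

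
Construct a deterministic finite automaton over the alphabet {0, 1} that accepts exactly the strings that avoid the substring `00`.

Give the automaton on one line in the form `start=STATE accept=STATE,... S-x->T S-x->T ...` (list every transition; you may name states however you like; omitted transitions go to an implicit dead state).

start=A accept=A,B A-0->B A-1->A B-0->C B-1->A C-0->C C-1->C

Track partial matches of the forbidden pattern `00`. State C is a dead state reached once `00` has occurred; every other state accepts. A means no part of `00` is currently matched.
With 3 states:
       0  1 
>* A   B  A 
 * B   C  A 
   C   C  C 
(> = start, * = accepting)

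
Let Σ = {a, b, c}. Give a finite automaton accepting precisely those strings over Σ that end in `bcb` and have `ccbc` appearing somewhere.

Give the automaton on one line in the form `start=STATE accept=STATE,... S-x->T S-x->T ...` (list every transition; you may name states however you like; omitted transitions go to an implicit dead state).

Handle the two conditions separately and then intersect. One (4 states) tracks how much of the suffix `bcb` has currently been matched; the other (5 states) tracks whether and how much of `ccbc` has been seen. Each combined state is a pair, one component from each; accept when both components accept.
          a    b    c  
>  S0     S0   S1   S2 
   S1     S0   S1   S3 
   S2     S0   S1   S4 
   S3     S0   S5   S4 
   S4     S0   S6   S4 
   S5     S0   S1   S3 
   S6     S0   S1   S7 
   S7     S8   S9   S8 
   S8     S8  S10   S8 
 * S9     S8  S10   S7 
   S10    S8  S10   S7 
(> = start, * = accepting)

start=S0 accept=S9 S0-a->S0 S0-b->S1 S0-c->S2 S1-a->S0 S1-b->S1 S1-c->S3 S2-a->S0 S2-b->S1 S2-c->S4 S3-a->S0 S3-b->S5 S3-c->S4 S4-a->S0 S4-b->S6 S4-c->S4 S5-a->S0 S5-b->S1 S5-c->S3 S6-a->S0 S6-b->S1 S6-c->S7 S7-a->S8 S7-b->S9 S7-c->S8 S8-a->S8 S8-b->S10 S8-c->S8 S9-a->S8 S9-b->S10 S9-c->S7 S10-a->S8 S10-b->S10 S10-c->S7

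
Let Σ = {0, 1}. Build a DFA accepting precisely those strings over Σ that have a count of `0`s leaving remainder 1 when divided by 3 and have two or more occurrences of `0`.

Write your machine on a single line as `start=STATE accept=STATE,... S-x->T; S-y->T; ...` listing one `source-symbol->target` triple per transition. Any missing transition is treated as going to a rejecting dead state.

start=s0; accept=s4; s0-0->s1; s0-1->s0; s1-0->s2; s1-1->s1; s2-0->s3; s2-1->s2; s3-0->s4; s3-1->s3; s4-0->s5; s4-1->s4; s5-0->s3; s5-1->s5

Handle the two conditions separately and then intersect. The first has 3 states tracking the count of `0`s modulo 3; the second has 4 states tracking the count of `0`s, saturating at 3. A product state is a pair (one from each), accepting exactly when both do.
With 6 states:
        0   1  
>  s0   s1  s0 
   s1   s2  s1 
   s2   s3  s2 
   s3   s4  s3 
 * s4   s5  s4 
   s5   s3  s5 
(> = start, * = accepting)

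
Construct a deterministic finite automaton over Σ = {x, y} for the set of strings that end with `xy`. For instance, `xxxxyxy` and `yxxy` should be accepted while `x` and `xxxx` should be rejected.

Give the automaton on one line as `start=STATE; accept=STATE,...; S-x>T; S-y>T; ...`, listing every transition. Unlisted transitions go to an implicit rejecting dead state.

Remember how much of `xy` the current input suffix matches. State q0 means no match yet; q1 means the last symbol is `x`; q2 means the last 2 symbols are `xy`. Only q2 accepts. On a mismatch, fall back to the longest proper suffix that is still a prefix of `xy`.
3 states suffice.
        x   y  
>  q0   q1  q0 
   q1   q1  q2 
 * q2   q1  q0 
(> = start, * = accepting)

start=q0; accept=q2; q0-x>q1; q0-y>q0; q1-x>q1; q1-y>q2; q2-x>q1; q2-y>q0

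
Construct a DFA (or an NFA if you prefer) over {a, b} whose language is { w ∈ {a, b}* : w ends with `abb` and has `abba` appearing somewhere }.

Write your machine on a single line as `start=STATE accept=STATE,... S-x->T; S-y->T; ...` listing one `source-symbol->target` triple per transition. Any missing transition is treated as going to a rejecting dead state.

start=S0; accept=S6; S0-a->S1; S0-b->S0; S1-a->S1; S1-b->S2; S2-a->S1; S2-b->S3; S3-a->S4; S3-b->S0; S4-a->S4; S4-b->S5; S5-a->S4; S5-b->S6; S6-a->S4; S6-b->S7; S7-a->S4; S7-b->S7

Handle the two conditions separately and then intersect. The first has 4 states tracking how much of the suffix `abb` has currently been matched; the second has 5 states tracking whether and how much of `abba` has been seen. A product state is a pair (one from each), accepting exactly when both do.
An 8-state machine:
        a   b  
>  S0   S1  S0 
   S1   S1  S2 
   S2   S1  S3 
   S3   S4  S0 
   S4   S4  S5 
   S5   S4  S6 
 * S6   S4  S7 
   S7   S4  S7 
(> = start, * = accepting)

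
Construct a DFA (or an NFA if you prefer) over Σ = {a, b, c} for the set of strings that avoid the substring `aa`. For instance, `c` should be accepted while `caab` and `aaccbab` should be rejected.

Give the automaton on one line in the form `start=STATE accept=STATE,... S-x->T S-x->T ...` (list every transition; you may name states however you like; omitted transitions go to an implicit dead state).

start=q0 accept=q0,q1 q0-a->q1 q0-b->q0 q0-c->q0 q1-a->q2 q1-b->q0 q1-c->q0 q2-a->q2 q2-b->q2 q2-c->q2

This is the complement of 'contains `aa`'. Use the same substring-matching states — q0 through q2 holding how much of `aa` has just been matched — but flip the accepting set: everything except the trap q2 accepts.
3 states suffice.
        a   b   c  
>* q0   q1  q0  q0 
 * q1   q2  q0  q0 
   q2   q2  q2  q2 
(> = start, * = accepting)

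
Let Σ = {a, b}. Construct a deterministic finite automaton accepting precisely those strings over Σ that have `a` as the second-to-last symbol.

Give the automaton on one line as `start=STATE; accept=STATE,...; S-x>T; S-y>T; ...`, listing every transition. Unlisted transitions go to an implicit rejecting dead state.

Because acceptance depends on a position counted from the end, the machine has to buffer the most recent 2 symbols. Make each state the string of the last up-to-2 symbols read; on input `x` shift the window left and append `x`. Accept when the buffered window has length 2 and begins with `a`.
With 7 states:
        a   b  
>  q0   q1  q2 
   q1   q3  q4 
   q2   q5  q6 
 * q3   q3  q4 
 * q4   q5  q6 
   q5   q3  q4 
   q6   q5  q6 
(> = start, * = accepting)

start=q0; accept=q3,q4; q0-a>q1; q0-b>q2; q1-a>q3; q1-b>q4; q2-a>q5; q2-b>q6; q3-a>q3; q3-b>q4; q4-a>q5; q4-b>q6; q5-a>q3; q5-b>q4; q6-a>q5; q6-b>q6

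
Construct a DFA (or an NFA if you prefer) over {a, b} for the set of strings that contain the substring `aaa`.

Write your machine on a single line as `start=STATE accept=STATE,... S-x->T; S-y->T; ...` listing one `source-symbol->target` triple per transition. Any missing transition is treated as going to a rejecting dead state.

start=q0; accept=q3; q0-a->q1; q0-b->q0; q1-a->q2; q1-b->q0; q2-a->q3; q2-b->q0; q3-a->q3; q3-b->q3

States q0..q2 record the length of the longest prefix of `aaa` that matches the current input suffix. Reaching q3 means `aaa` has been seen, and we stay there forever. Accept from q3.
A 4-state machine:
        a   b  
>  q0   q1  q0 
   q1   q2  q0 
   q2   q3  q0 
 * q3   q3  q3 
(> = start, * = accepting)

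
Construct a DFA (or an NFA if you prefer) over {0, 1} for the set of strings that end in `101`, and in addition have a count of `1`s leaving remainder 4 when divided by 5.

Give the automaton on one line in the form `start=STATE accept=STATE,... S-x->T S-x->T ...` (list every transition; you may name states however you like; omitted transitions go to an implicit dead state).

start=S0 accept=S7 S0-0->S0 S0-1->S1 S1-0->S1 S1-1->S2 S2-0->S2 S2-1->S3 S3-0->S4 S3-1->S5 S4-0->S6 S4-1->S7 S5-0->S5 S5-1->S0 S6-0->S6 S6-1->S5 S7-0->S5 S7-1->S0

Build one automaton per condition and run them in lockstep. One (4 states) tracks how much of the suffix `101` has currently been matched; the other (5 states) tracks the count of `1`s modulo 5. Each combined state is a pair, one component from each; accept when both components accept. Minimizing collapses redundant product states.
With 8 states:
        0   1  
>  S0   S0  S1 
   S1   S1  S2 
   S2   S2  S3 
   S3   S4  S5 
   S4   S6  S7 
   S5   S5  S0 
   S6   S6  S5 
 * S7   S5  S0 
(> = start, * = accepting)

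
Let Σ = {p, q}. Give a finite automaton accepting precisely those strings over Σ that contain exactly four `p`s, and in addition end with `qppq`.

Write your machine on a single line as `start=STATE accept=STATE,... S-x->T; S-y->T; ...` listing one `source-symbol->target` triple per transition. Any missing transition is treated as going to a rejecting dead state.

start=A; accept=H; A-p->B; A-q->A; B-p->C; B-q->B; C-p->D; C-q->E; D-p->D; D-q->D; E-p->F; E-q->E; F-p->G; F-q->D; G-p->D; G-q->H; H-p->D; H-q->D

Build one automaton per condition and run them in lockstep. One (6 states) tracks the count of `p`s, saturating at 5; the other (5 states) tracks how much of the suffix `qppq` has currently been matched. Each combined state is a pair, one component from each; accept when both components accept. Equivalent product states are then merged.
8 states suffice.
       p  q 
>  A   B  A 
   B   C  B 
   C   D  E 
   D   D  D 
   E   F  E 
   F   G  D 
   G   D  H 
 * H   D  D 
(> = start, * = accepting)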